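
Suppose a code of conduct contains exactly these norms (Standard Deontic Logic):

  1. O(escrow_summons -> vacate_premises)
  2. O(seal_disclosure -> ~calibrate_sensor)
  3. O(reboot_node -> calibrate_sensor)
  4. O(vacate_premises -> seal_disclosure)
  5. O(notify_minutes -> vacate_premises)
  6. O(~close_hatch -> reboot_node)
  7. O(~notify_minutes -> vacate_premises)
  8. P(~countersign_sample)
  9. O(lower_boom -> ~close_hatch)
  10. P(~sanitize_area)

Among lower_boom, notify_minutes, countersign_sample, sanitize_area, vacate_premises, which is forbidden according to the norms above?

lower_boom

Premises 7 and 5 cover both cases: O(~notify_minutes -> vacate_premises) and O(notify_minutes -> vacate_premises). Since ~notify_minutes ∨ notify_minutes is a tautology, O(vacate_premises) follows.
Applying K to premise 4 (O(vacate_premises -> seal_disclosure)) and O(vacate_premises) yields O(seal_disclosure).
With premise 2, O(seal_disclosure -> ~calibrate_sensor), the K-axiom yields O(~calibrate_sensor).
The contrapositive of premise 3 (O(reboot_node -> calibrate_sensor)) is O(~calibrate_sensor -> ~reboot_node), and O(~calibrate_sensor) is already established, so O(~reboot_node).
The contrapositive of premise 6 (O(~close_hatch -> reboot_node)) is O(~reboot_node -> close_hatch), and O(~reboot_node) is already established, so O(close_hatch).
Premise 9 is O(lower_boom -> ~close_hatch); contrapositively O(close_hatch -> ~lower_boom). Since O(close_hatch) holds, K gives O(~lower_boom).
So O(~lower_boom) holds, i.e. lower_boom is forbidden. None of the other listed options is forbidden under the premises.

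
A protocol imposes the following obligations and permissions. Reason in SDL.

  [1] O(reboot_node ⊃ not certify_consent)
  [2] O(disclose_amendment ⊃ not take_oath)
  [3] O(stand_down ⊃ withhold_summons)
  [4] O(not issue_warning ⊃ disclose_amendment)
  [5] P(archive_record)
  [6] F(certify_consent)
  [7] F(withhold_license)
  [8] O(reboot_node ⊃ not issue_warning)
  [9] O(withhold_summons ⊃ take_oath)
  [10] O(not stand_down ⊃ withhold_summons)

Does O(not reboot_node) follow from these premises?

Yes

Premises 10 and 3 cover both cases: O(not stand_down ⊃ withhold_summons) and O(stand_down ⊃ withhold_summons). Since not stand_down ∨ stand_down is a tautology, O(withhold_summons) follows.
With premise 9, O(withhold_summons ⊃ take_oath), the K-axiom yields O(take_oath).
The contrapositive of premise 2 (O(disclose_amendment ⊃ not take_oath)) is O(take_oath ⊃ not disclose_amendment), and O(take_oath) is already established, so O(not disclose_amendment).
Premise 4, O(not issue_warning ⊃ disclose_amendment), contraposes to O(not disclose_amendment ⊃ issue_warning); with O(not disclose_amendment) we get O(issue_warning).
The contrapositive of premise 8 (O(reboot_node ⊃ not issue_warning)) is O(issue_warning ⊃ not reboot_node), and O(issue_warning) is already established, so O(not reboot_node).
Premises 1, 5, 6, 7 do not contribute to this derivation.
So O(not reboot_node) follows.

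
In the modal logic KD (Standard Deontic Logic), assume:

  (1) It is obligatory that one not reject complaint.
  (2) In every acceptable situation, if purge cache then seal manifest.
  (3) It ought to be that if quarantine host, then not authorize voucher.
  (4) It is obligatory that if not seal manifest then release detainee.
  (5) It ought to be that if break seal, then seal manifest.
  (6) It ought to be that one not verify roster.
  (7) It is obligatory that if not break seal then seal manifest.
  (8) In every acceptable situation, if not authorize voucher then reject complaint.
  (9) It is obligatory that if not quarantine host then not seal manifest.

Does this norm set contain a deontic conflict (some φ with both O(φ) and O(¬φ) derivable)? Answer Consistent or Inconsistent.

Inconsistent

Premises 7 and 5 are O(¬break_seal → seal_manifest) and O(break_seal → seal_manifest); every ideal world satisfies ¬break_seal or break_seal, so in either case seal_manifest holds — hence O(seal_manifest).
Premise 9, O(¬quarantine_host → ¬seal_manifest), contraposes to O(seal_manifest → quarantine_host); with O(seal_manifest) we get O(quarantine_host).
With premise 3, O(quarantine_host → ¬authorize_voucher), the K-axiom yields O(¬authorize_voucher).
From O(¬authorize_voucher) and premise 8, O(¬authorize_voucher → reject_complaint), we obtain O(reject_complaint).
But premise 1 directly asserts O(¬reject_complaint).
We now have both O(reject_complaint) and O(¬reject_complaint) — reject_complaint is simultaneously obligatory and forbidden, violating the D-axiom.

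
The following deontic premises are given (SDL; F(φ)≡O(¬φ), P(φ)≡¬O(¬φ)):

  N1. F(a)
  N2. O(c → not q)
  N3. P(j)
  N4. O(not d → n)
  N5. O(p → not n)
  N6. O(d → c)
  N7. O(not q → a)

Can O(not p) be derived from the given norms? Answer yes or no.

Yes

F(a) at premise 1 means O(not a).
Premise 7 is O(not q → a); contrapositively O(not a → q). Since O(not a) holds, K gives O(q).
The contrapositive of premise 2 (O(c → not q)) is O(q → not c), and O(q) is already established, so O(not c).
Premise 6 is O(d → c); contrapositively O(not c → not d). Since O(not c) holds, K gives O(not d).
Premise 4 is O(not d → n); since O(not d), deontic closure gives O(n).
The contrapositive of premise 5 (O(p → not n)) is O(n → not p), and O(n) is already established, so O(not p).
Premise 3 does not contribute to this derivation.
So O(not p) follows.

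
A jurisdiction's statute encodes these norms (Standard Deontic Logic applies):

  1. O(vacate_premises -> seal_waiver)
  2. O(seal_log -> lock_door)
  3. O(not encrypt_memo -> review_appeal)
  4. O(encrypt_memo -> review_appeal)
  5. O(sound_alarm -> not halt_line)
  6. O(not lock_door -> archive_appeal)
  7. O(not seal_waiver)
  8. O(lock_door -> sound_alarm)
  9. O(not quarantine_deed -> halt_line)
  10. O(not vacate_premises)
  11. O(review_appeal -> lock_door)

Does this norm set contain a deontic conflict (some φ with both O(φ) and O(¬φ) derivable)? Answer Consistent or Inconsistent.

Premise 1 is O(vacate_premises -> seal_waiver), but O(vacate_premises) is not derivable from the premises, so it does not yield O(seal_waiver).
So O(seal_waiver) is not derivable, and the apparent clash with O(not seal_waiver) does not arise.
A world satisfying every obligation exists (e.g. archive_appeal=false, encrypt_memo=false, halt_line=false, lock_door=true, quarantine_deed=true, review_appeal=true, seal_log=false, seal_waiver=false, sound_alarm=true, vacate_premises=false); no atom is both obligatory and forbidden, so the set is consistent.

Consistent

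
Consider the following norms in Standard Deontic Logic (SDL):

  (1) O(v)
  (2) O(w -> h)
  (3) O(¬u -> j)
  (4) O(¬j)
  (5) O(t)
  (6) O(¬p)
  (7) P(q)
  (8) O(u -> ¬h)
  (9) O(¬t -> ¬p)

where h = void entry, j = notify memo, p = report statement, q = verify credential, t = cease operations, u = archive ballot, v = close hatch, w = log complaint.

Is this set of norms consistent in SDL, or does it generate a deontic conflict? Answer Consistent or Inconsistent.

Premise 9 is O(¬t -> ¬p); even if O(¬p) held, inferring O(¬t) would be affirming the consequent — invalid.
So O(¬t) is not derivable, and the apparent clash with O(t) does not arise.
A world satisfying every obligation exists (e.g. h=false, j=false, p=false, q=false, t=true, u=true, v=true, w=false); no atom is both obligatory and forbidden, so the set is consistent.

Consistent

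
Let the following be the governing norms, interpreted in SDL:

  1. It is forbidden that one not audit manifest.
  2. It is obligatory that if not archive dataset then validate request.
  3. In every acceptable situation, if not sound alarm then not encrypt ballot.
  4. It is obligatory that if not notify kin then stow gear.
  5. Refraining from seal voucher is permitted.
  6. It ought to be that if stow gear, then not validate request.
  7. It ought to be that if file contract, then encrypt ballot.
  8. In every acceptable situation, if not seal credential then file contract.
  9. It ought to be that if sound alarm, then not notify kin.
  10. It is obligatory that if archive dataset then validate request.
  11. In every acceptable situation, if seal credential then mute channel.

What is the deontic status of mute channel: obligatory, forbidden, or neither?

Obligatory

By case analysis on ¬archive_dataset: premise 2 gives O(¬archive_dataset → validate_request) and premise 10 gives O(archive_dataset → validate_request), so O(validate_request) either way.
The contrapositive of premise 6 (O(stow_gear → ¬validate_request)) is O(validate_request → ¬stow_gear), and O(validate_request) is already established, so O(¬stow_gear).
Premise 4 is O(¬notify_kin → stow_gear); contrapositively O(¬stow_gear → notify_kin). Since O(¬stow_gear) holds, K gives O(notify_kin).
Premise 9 is O(sound_alarm → ¬notify_kin); contrapositively O(notify_kin → ¬sound_alarm). Since O(notify_kin) holds, K gives O(¬sound_alarm).
Applying K to premise 3 (O(¬sound_alarm → ¬encrypt_ballot)) and O(¬sound_alarm) yields O(¬encrypt_ballot).
Premise 7 is O(file_contract → encrypt_ballot); contrapositively O(¬encrypt_ballot → ¬file_contract). Since O(¬encrypt_ballot) holds, K gives O(¬file_contract).
The contrapositive of premise 8 (O(¬seal_credential → file_contract)) is O(¬file_contract → seal_credential), and O(¬file_contract) is already established, so O(seal_credential).
Premise 11 is O(seal_credential → mute_channel); since O(seal_credential), deontic closure gives O(mute_channel).
Premises 1, 5 do not contribute to this derivation.
Hence mute_channel is obligatory.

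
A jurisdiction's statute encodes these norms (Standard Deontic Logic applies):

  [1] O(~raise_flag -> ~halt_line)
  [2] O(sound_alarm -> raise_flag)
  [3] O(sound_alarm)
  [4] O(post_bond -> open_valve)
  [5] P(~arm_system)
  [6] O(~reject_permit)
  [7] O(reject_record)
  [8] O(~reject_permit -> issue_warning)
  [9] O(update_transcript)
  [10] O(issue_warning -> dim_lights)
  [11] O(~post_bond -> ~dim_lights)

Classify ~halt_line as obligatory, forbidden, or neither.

Neither

Premise 1 is O(~raise_flag -> ~halt_line), but O(~raise_flag) is not derivable from the premises, so it does not yield O(~halt_line).
No premise or chain of K-axiom applications forces O(~halt_line), and none forces O(halt_line). So ~halt_line is neither obligatory nor forbidden under these norms.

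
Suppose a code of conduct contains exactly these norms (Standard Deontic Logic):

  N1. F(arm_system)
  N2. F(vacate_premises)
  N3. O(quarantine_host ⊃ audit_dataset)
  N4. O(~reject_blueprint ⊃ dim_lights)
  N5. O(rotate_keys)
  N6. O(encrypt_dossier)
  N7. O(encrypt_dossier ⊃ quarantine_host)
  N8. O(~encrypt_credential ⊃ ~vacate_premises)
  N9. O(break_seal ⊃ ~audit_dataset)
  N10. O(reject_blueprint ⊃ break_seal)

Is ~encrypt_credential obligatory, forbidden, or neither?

Neither

Premise 8 is O(~encrypt_credential ⊃ ~vacate_premises); even if O(~vacate_premises) held, inferring O(~encrypt_credential) would be affirming the consequent — invalid.
No premise or chain of K-axiom applications forces O(~encrypt_credential), and none forces O(encrypt_credential). So ~encrypt_credential is neither obligatory nor forbidden under these norms.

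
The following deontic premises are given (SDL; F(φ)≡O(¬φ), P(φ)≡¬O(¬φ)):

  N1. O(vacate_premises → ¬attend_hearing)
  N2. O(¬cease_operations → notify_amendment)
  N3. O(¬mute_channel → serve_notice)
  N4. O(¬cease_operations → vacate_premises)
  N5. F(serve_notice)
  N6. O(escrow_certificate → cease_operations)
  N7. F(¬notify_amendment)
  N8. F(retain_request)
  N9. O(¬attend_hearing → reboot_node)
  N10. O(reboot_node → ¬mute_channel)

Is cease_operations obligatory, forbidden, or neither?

Obligatory

F(serve_notice) at premise 5 means O(¬serve_notice).
Premise 3 is O(¬mute_channel → serve_notice); contrapositively O(¬serve_notice → mute_channel). Since O(¬serve_notice) holds, K gives O(mute_channel).
The contrapositive of premise 10 (O(reboot_node → ¬mute_channel)) is O(mute_channel → ¬reboot_node), and O(mute_channel) is already established, so O(¬reboot_node).
Premise 9, O(¬attend_hearing → reboot_node), contraposes to O(¬reboot_node → attend_hearing); with O(¬reboot_node) we get O(attend_hearing).
Premise 1 is O(vacate_premises → ¬attend_hearing); contrapositively O(attend_hearing → ¬vacate_premises). Since O(attend_hearing) holds, K gives O(¬vacate_premises).
Premise 4 is O(¬cease_operations → vacate_premises); contrapositively O(¬vacate_premises → cease_operations). Since O(¬vacate_premises) holds, K gives O(cease_operations).
Premises 2, 6, 7, 8 do not contribute to this derivation.
Hence cease_operations is obligatory.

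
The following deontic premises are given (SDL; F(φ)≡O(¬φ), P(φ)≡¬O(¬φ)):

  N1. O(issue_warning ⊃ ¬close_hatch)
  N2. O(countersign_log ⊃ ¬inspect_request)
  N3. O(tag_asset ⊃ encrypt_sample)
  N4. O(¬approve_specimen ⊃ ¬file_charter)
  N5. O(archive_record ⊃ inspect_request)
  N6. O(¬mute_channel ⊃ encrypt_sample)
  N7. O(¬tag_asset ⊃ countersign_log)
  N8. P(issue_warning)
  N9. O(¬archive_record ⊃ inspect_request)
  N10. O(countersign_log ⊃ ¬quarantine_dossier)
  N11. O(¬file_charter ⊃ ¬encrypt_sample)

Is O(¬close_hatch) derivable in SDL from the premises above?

Premise 1 is O(issue_warning ⊃ ¬close_hatch), but O(issue_warning) is not derivable from the premises (the permission P(issue_warning) asserts only ¬O(¬issue_warning), not O(issue_warning)), so it does not yield O(¬close_hatch).
No other premise forces O(¬close_hatch). An ideal world satisfying every premise can still have ¬close_hatch false, so O(¬close_hatch) is not derivable.

No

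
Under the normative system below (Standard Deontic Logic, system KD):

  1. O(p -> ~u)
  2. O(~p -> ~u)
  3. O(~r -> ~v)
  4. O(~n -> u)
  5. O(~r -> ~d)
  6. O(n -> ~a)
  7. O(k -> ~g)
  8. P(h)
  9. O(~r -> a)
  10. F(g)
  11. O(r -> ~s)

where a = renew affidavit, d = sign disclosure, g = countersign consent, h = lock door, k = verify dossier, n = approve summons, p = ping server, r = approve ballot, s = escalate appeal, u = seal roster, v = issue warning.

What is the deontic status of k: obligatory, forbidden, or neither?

Neither

Premise 7 is O(k -> ~g); even if O(~g) held, inferring O(k) would be affirming the consequent — invalid.
No premise or chain of K-axiom applications forces O(k), and none forces O(~k). So k is neither obligatory nor forbidden under these norms.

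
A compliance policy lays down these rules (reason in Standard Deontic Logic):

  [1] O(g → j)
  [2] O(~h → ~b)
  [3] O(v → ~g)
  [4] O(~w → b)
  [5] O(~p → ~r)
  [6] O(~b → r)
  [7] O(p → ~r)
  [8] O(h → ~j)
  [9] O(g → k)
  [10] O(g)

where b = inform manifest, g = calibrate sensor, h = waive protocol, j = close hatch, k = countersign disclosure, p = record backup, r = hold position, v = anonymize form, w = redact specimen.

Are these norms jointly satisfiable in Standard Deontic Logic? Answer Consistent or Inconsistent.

Inconsistent

Premises 7 and 5 are O(p → ~r) and O(~p → ~r); every ideal world satisfies p or ~p, so in either case ~r holds — hence O(~r).
The contrapositive of premise 6 (O(~b → r)) is O(~r → b), and O(~r) is already established, so O(b).
The contrapositive of premise 2 (O(~h → ~b)) is O(b → h), and O(b) is already established, so O(h).
With premise 8, O(h → ~j), the K-axiom yields O(~j).
Premise 1, O(g → j), contraposes to O(~j → ~g); with O(~j) we get O(~g).
Yet premise 10 states O(g).
We now have both O(~g) and O(g) — g is simultaneously obligatory and forbidden, violating the D-axiom.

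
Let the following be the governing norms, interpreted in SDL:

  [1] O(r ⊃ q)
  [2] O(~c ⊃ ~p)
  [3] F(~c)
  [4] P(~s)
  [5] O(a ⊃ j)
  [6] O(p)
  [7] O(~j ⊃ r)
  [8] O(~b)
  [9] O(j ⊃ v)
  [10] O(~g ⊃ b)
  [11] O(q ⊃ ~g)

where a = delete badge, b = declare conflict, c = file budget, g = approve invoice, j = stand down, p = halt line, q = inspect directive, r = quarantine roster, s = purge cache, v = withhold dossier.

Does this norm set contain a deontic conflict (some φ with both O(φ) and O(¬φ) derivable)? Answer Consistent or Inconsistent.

Consistent

Premise 2 is O(~c ⊃ ~p), but O(~c) is not derivable from the premises, so it does not yield O(~p).
So O(~p) is not derivable, and the apparent clash with O(p) does not arise.
A world satisfying every obligation exists (e.g. a=false, b=false, c=true, g=true, j=true, p=true, q=false, r=false, s=false, v=true); no atom is both obligatory and forbidden, so the set is consistent.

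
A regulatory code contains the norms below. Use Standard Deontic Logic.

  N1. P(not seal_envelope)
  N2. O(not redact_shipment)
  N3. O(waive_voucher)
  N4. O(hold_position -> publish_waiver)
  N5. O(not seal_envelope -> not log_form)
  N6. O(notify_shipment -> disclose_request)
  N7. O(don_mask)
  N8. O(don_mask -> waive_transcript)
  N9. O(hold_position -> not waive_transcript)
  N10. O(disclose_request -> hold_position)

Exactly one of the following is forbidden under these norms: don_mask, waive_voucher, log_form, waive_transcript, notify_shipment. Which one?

notify_shipment

From premise 7 we have O(don_mask).
Premise 8 is O(don_mask -> waive_transcript); since O(don_mask), deontic closure gives O(waive_transcript).
Premise 9 is O(hold_position -> not waive_transcript); contrapositively O(waive_transcript -> not hold_position). Since O(waive_transcript) holds, K gives O(not hold_position).
Premise 10 is O(disclose_request -> hold_position); contrapositively O(not hold_position -> not disclose_request). Since O(not hold_position) holds, K gives O(not disclose_request).
The contrapositive of premise 6 (O(notify_shipment -> disclose_request)) is O(not disclose_request -> not notify_shipment), and O(not disclose_request) is already established, so O(not notify_shipment).
So O(not notify_shipment) holds, i.e. notify_shipment is forbidden. None of the other listed options is forbidden under the premises.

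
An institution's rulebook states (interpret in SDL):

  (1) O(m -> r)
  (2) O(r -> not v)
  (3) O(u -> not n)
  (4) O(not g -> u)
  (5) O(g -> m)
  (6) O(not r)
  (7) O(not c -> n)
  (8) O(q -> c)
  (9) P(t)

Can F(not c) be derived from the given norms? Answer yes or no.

Premise 6 gives O(not r).
Premise 1 is O(m -> r); contrapositively O(not r -> not m). Since O(not r) holds, K gives O(not m).
Premise 5 is O(g -> m); contrapositively O(not m -> not g). Since O(not m) holds, K gives O(not g).
With premise 4, O(not g -> u), the K-axiom yields O(u).
From O(u) and premise 3, O(u -> not n), we obtain O(not n).
Premise 7 is O(not c -> n); contrapositively O(not n -> c). Since O(not n) holds, K gives O(c).
Premises 2, 8, 9 do not contribute to this derivation.
So O(c) holds, i.e. F(not c). The claim follows.

Yes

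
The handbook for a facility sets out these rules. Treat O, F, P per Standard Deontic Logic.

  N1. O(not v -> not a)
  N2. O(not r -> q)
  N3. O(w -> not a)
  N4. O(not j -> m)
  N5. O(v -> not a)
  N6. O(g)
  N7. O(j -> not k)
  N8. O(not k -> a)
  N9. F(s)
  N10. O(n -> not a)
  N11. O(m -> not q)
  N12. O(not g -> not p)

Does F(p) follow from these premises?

Premise 12 is O(not g -> not p), but O(not g) is not derivable from the premises, so it does not yield O(not p).
No other premise forces O(not p). An ideal world satisfying every premise can still have p true, so F(p) is not derivable.

No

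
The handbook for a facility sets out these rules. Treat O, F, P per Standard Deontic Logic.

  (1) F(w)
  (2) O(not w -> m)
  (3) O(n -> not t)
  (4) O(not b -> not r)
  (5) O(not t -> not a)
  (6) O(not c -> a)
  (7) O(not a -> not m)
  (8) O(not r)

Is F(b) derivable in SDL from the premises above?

No

Premise 4 is O(not b -> not r); even if O(not r) held, inferring O(not b) would be affirming the consequent — invalid.
No other premise forces O(not b). An ideal world satisfying every premise can still have b true, so F(b) is not derivable.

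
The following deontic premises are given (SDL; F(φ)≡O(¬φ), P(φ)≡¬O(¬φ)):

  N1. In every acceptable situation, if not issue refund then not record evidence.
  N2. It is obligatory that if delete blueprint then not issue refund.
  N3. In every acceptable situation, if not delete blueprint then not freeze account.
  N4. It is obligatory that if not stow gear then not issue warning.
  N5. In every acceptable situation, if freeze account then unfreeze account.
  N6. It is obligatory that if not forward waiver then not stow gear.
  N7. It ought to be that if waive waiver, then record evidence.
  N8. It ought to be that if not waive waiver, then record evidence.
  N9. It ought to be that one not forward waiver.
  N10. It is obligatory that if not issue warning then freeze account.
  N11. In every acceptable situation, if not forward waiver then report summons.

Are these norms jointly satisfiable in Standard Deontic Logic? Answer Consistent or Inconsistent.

Premises 8 and 7 are O(¬waive_waiver → record_evidence) and O(waive_waiver → record_evidence); every ideal world satisfies ¬waive_waiver or waive_waiver, so in either case record_evidence holds — hence O(record_evidence).
The contrapositive of premise 1 (O(¬issue_refund → ¬record_evidence)) is O(record_evidence → issue_refund), and O(record_evidence) is already established, so O(issue_refund).
Premise 2, O(delete_blueprint → ¬issue_refund), contraposes to O(issue_refund → ¬delete_blueprint); with O(issue_refund) we get O(¬delete_blueprint).
With premise 3, O(¬delete_blueprint → ¬freeze_account), the K-axiom yields O(¬freeze_account).
The contrapositive of premise 10 (O(¬issue_warning → freeze_account)) is O(¬freeze_account → issue_warning), and O(¬freeze_account) is already established, so O(issue_warning).
Premise 4, O(¬stow_gear → ¬issue_warning), contraposes to O(issue_warning → stow_gear); with O(issue_warning) we get O(stow_gear).
Premise 6 is O(¬forward_waiver → ¬stow_gear); contrapositively O(stow_gear → forward_waiver). Since O(stow_gear) holds, K gives O(forward_waiver).
But premise 9 directly asserts O(¬forward_waiver).
We now have both O(forward_waiver) and O(¬forward_waiver) — forward_waiver is simultaneously obligatory and forbidden, violating the D-axiom.

Inconsistent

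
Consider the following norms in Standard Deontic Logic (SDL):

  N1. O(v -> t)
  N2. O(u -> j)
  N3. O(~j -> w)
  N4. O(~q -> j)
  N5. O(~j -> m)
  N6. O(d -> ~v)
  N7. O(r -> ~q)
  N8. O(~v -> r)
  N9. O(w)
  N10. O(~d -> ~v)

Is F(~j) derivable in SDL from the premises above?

Premises 6 and 10 are O(d -> ~v) and O(~d -> ~v); every ideal world satisfies d or ~d, so in either case ~v holds — hence O(~v).
From O(~v) and premise 8, O(~v -> r), we obtain O(r).
Premise 7 is O(r -> ~q); since O(r), deontic closure gives O(~q).
Applying K to premise 4 (O(~q -> j)) and O(~q) yields O(j).
Premises 1, 2, 3, 5, 9 do not contribute to this derivation.
So O(j) holds, i.e. F(~j). The claim follows.

Yes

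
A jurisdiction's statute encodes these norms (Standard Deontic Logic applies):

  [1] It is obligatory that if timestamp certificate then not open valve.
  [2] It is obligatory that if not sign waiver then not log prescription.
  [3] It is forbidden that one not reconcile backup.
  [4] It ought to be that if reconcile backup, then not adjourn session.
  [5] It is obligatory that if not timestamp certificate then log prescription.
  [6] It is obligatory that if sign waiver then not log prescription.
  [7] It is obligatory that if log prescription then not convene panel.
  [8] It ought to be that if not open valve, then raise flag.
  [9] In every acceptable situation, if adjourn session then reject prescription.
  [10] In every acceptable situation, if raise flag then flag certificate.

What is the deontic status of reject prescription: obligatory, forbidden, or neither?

Premise 9 is O(adjourn_session → reject_prescription), but O(adjourn_session) is not derivable from the premises, so it does not yield O(reject_prescription).
No premise or chain of K-axiom applications forces O(reject_prescription), and none forces O(¬reject_prescription). So reject_prescription is neither obligatory nor forbidden under these norms.

Neither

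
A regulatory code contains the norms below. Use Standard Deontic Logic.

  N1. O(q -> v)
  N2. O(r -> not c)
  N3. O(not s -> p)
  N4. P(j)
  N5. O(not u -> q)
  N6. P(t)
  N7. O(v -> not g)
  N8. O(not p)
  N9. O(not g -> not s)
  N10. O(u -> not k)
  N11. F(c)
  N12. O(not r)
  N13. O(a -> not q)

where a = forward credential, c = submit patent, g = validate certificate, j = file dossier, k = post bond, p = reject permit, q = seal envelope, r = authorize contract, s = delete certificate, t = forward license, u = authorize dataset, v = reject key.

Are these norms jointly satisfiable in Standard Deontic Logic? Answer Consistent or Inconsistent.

Premise 2 is O(r -> not c); even if O(not c) held, inferring O(r) would be affirming the consequent — invalid.
So O(r) is not derivable, and the apparent clash with O(not r) does not arise.
A world satisfying every obligation exists (e.g. a=false, c=false, g=true, j=false, k=false, p=false, q=false, r=false, s=true, t=false, u=true, v=false); no atom is both obligatory and forbidden, so the set is consistent.

Consistent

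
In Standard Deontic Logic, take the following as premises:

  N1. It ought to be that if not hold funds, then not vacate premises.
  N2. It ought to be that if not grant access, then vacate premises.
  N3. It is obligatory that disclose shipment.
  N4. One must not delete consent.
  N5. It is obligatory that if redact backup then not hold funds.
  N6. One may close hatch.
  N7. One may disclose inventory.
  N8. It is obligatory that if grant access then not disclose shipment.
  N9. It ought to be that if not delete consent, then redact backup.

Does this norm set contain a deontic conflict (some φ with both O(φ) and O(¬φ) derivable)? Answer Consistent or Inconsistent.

Inconsistent

Premise 3 states O(disclose_shipment) outright.
The contrapositive of premise 8 (O(grant_access → ¬disclose_shipment)) is O(disclose_shipment → ¬grant_access), and O(disclose_shipment) is already established, so O(¬grant_access).
Premise 2 is O(¬grant_access → vacate_premises); since O(¬grant_access), deontic closure gives O(vacate_premises).
Premise 1, O(¬hold_funds → ¬vacate_premises), contraposes to O(vacate_premises → hold_funds); with O(vacate_premises) we get O(hold_funds).
Premise 5 is O(redact_backup → ¬hold_funds); contrapositively O(hold_funds → ¬redact_backup). Since O(hold_funds) holds, K gives O(¬redact_backup).
Premise 9 is O(¬delete_consent → redact_backup); contrapositively O(¬redact_backup → delete_consent). Since O(¬redact_backup) holds, K gives O(delete_consent).
But premise 4, F(delete_consent), means O(¬delete_consent).
We now have both O(delete_consent) and O(¬delete_consent) — delete_consent is simultaneously obligatory and forbidden, violating the D-axiom.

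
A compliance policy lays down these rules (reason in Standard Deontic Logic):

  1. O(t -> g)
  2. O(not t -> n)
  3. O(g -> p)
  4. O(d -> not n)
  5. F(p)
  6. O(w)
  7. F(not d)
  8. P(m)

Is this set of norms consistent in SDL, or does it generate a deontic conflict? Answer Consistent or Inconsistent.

Inconsistent

Premise 5 is F(p), i.e. O(not p).
The contrapositive of premise 3 (O(g -> p)) is O(not p -> not g), and O(not p) is already established, so O(not g).
Premise 1 is O(t -> g); contrapositively O(not g -> not t). Since O(not g) holds, K gives O(not t).
From O(not t) and premise 2, O(not t -> n), we obtain O(n).
The contrapositive of premise 4 (O(d -> not n)) is O(n -> not d), and O(n) is already established, so O(not d).
But premise 7, F(not d), means O(d).
We now have both O(not d) and O(d) — d is simultaneously obligatory and forbidden, violating the D-axiom.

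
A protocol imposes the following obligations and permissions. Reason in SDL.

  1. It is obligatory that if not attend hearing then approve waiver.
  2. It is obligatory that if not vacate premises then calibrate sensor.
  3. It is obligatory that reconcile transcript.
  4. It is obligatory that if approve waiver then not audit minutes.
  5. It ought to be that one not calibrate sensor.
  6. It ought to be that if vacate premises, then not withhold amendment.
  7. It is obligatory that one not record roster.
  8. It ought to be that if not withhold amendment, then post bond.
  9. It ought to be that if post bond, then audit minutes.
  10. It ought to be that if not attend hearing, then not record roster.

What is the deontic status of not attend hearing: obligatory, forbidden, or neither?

From premise 5 we have O(¬calibrate_sensor).
The contrapositive of premise 2 (O(¬vacate_premises → calibrate_sensor)) is O(¬calibrate_sensor → vacate_premises), and O(¬calibrate_sensor) is already established, so O(vacate_premises).
Premise 6 is O(vacate_premises → ¬withhold_amendment); since O(vacate_premises), deontic closure gives O(¬withhold_amendment).
With premise 8, O(¬withhold_amendment → post_bond), the K-axiom yields O(post_bond).
From O(post_bond) and premise 9, O(post_bond → audit_minutes), we obtain O(audit_minutes).
Premise 4, O(approve_waiver → ¬audit_minutes), contraposes to O(audit_minutes → ¬approve_waiver); with O(audit_minutes) we get O(¬approve_waiver).
Premise 1, O(¬attend_hearing → approve_waiver), contraposes to O(¬approve_waiver → attend_hearing); with O(¬approve_waiver) we get O(attend_hearing).
Premises 3, 7, 10 do not contribute to this derivation.
Thus O(attend_hearing), which is F(¬attend_hearing): ¬attend_hearing is forbidden.

Forbidden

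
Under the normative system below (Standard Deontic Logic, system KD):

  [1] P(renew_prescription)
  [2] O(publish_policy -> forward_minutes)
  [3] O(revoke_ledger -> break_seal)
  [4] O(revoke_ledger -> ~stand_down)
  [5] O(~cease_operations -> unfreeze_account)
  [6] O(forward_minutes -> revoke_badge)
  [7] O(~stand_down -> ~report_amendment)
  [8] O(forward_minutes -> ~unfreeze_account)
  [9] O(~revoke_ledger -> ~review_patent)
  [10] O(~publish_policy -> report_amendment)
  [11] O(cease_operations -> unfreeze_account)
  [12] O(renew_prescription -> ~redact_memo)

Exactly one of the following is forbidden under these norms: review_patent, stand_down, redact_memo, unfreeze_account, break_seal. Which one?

review_patent

Premises 11 and 5 are O(cease_operations -> unfreeze_account) and O(~cease_operations -> unfreeze_account); every ideal world satisfies cease_operations or ~cease_operations, so in either case unfreeze_account holds — hence O(unfreeze_account).
Premise 8, O(forward_minutes -> ~unfreeze_account), contraposes to O(unfreeze_account -> ~forward_minutes); with O(unfreeze_account) we get O(~forward_minutes).
Premise 2, O(publish_policy -> forward_minutes), contraposes to O(~forward_minutes -> ~publish_policy); with O(~forward_minutes) we get O(~publish_policy).
From O(~publish_policy) and premise 10, O(~publish_policy -> report_amendment), we obtain O(report_amendment).
The contrapositive of premise 7 (O(~stand_down -> ~report_amendment)) is O(report_amendment -> stand_down), and O(report_amendment) is already established, so O(stand_down).
Premise 4, O(revoke_ledger -> ~stand_down), contraposes to O(stand_down -> ~revoke_ledger); with O(stand_down) we get O(~revoke_ledger).
Premise 9 is O(~revoke_ledger -> ~review_patent); since O(~revoke_ledger), deontic closure gives O(~review_patent).
So O(~review_patent) holds, i.e. review_patent is forbidden. None of the other listed options is forbidden under the premises.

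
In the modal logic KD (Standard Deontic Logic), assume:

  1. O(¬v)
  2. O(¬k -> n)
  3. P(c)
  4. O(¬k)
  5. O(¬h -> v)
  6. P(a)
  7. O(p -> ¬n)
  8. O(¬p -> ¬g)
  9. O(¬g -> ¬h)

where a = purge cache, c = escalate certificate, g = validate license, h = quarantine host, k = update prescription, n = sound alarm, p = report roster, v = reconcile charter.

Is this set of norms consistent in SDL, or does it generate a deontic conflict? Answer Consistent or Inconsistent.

Inconsistent

Premise 1 gives O(¬v).
Premise 5, O(¬h -> v), contraposes to O(¬v -> h); with O(¬v) we get O(h).
Premise 9, O(¬g -> ¬h), contraposes to O(h -> g); with O(h) we get O(g).
Premise 8 is O(¬p -> ¬g); contrapositively O(g -> p). Since O(g) holds, K gives O(p).
With premise 7, O(p -> ¬n), the K-axiom yields O(¬n).
The contrapositive of premise 2 (O(¬k -> n)) is O(¬n -> k), and O(¬n) is already established, so O(k).
But premise 4 directly asserts O(¬k).
We now have both O(k) and O(¬k) — k is simultaneously obligatory and forbidden, violating the D-axiom.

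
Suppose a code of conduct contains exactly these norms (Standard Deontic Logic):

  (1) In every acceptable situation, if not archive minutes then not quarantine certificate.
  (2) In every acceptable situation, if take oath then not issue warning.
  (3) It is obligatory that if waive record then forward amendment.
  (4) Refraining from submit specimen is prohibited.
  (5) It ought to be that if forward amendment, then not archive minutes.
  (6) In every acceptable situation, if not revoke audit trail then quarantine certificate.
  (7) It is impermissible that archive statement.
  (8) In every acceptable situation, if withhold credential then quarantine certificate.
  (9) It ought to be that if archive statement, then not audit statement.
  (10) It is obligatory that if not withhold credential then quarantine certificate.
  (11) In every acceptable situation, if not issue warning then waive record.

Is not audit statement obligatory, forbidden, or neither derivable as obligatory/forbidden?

Premise 9 is O(archive_statement → ¬audit_statement), but O(archive_statement) is not derivable from the premises, so it does not yield O(¬audit_statement).
No premise or chain of K-axiom applications forces O(¬audit_statement), and none forces O(audit_statement). So ¬audit_statement is neither obligatory nor forbidden under these norms.

Neither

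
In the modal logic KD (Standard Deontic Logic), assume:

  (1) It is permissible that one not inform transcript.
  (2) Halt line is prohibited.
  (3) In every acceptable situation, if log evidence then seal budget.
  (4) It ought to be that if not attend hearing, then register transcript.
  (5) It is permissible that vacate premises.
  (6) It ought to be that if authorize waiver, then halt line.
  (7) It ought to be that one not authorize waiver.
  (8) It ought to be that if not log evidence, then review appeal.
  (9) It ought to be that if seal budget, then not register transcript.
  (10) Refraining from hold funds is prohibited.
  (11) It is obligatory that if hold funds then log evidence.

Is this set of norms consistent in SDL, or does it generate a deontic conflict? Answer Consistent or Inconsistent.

Consistent

Premise 6 is O(authorize_waiver → halt_line), but O(authorize_waiver) is not derivable from the premises, so it does not yield O(halt_line).
So O(halt_line) is not derivable, and the apparent clash with O(¬halt_line) does not arise.
A world satisfying every obligation exists (e.g. attend_hearing=true, authorize_waiver=false, halt_line=false, hold_funds=true, inform_transcript=false, log_evidence=true, register_transcript=false, review_appeal=false, seal_budget=true, vacate_premises=false); no atom is both obligatory and forbidden, so the set is consistent.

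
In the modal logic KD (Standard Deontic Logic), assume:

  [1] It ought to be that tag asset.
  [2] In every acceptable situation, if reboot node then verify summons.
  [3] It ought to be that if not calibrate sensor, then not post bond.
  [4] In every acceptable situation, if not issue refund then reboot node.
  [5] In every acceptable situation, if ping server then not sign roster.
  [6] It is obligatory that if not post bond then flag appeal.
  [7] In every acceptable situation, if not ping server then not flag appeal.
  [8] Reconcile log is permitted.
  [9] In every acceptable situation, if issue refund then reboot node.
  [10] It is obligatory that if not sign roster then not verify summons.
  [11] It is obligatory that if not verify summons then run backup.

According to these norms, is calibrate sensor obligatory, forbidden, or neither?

Obligatory

By case analysis on issue_refund: premise 9 gives O(issue_refund → reboot_node) and premise 4 gives O(¬issue_refund → reboot_node), so O(reboot_node) either way.
With premise 2, O(reboot_node → verify_summons), the K-axiom yields O(verify_summons).
Premise 10, O(¬sign_roster → ¬verify_summons), contraposes to O(verify_summons → sign_roster); with O(verify_summons) we get O(sign_roster).
The contrapositive of premise 5 (O(ping_server → ¬sign_roster)) is O(sign_roster → ¬ping_server), and O(sign_roster) is already established, so O(¬ping_server).
With premise 7, O(¬ping_server → ¬flag_appeal), the K-axiom yields O(¬flag_appeal).
Premise 6, O(¬post_bond → flag_appeal), contraposes to O(¬flag_appeal → post_bond); with O(¬flag_appeal) we get O(post_bond).
Premise 3, O(¬calibrate_sensor → ¬post_bond), contraposes to O(post_bond → calibrate_sensor); with O(post_bond) we get O(calibrate_sensor).
Premises 1, 8, 11 do not contribute to this derivation.
Hence calibrate_sensor is obligatory.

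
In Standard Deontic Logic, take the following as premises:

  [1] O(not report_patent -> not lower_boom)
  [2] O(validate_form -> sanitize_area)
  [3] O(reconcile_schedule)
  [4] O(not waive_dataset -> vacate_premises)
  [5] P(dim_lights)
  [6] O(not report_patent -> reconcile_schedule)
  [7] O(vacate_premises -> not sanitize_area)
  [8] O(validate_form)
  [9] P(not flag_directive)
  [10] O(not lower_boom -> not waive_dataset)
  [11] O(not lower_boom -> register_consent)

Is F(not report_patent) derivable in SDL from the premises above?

Yes

Premise 8 gives O(validate_form).
From O(validate_form) and premise 2, O(validate_form -> sanitize_area), we obtain O(sanitize_area).
Premise 7 is O(vacate_premises -> not sanitize_area); contrapositively O(sanitize_area -> not vacate_premises). Since O(sanitize_area) holds, K gives O(not vacate_premises).
The contrapositive of premise 4 (O(not waive_dataset -> vacate_premises)) is O(not vacate_premises -> waive_dataset), and O(not vacate_premises) is already established, so O(waive_dataset).
The contrapositive of premise 10 (O(not lower_boom -> not waive_dataset)) is O(waive_dataset -> lower_boom), and O(waive_dataset) is already established, so O(lower_boom).
Premise 1, O(not report_patent -> not lower_boom), contraposes to O(lower_boom -> report_patent); with O(lower_boom) we get O(report_patent).
Premises 3, 5, 6, 9, 11 do not contribute to this derivation.
So O(report_patent) holds, i.e. F(not report_patent). The claim follows.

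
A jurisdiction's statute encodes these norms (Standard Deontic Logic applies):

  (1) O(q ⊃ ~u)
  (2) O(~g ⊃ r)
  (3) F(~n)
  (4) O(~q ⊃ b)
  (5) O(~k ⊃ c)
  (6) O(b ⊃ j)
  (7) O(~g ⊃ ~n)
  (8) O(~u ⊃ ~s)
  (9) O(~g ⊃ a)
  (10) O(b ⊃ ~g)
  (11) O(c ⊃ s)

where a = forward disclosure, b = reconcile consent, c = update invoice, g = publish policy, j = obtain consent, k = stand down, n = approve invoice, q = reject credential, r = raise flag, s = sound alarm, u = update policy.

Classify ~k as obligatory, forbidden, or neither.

F(~n) at premise 3 means O(n).
Premise 7, O(~g ⊃ ~n), contraposes to O(n ⊃ g); with O(n) we get O(g).
Premise 10 is O(b ⊃ ~g); contrapositively O(g ⊃ ~b). Since O(g) holds, K gives O(~b).
Premise 4 is O(~q ⊃ b); contrapositively O(~b ⊃ q). Since O(~b) holds, K gives O(q).
Premise 1 is O(q ⊃ ~u); since O(q), deontic closure gives O(~u).
Applying K to premise 8 (O(~u ⊃ ~s)) and O(~u) yields O(~s).
The contrapositive of premise 11 (O(c ⊃ s)) is O(~s ⊃ ~c), and O(~s) is already established, so O(~c).
The contrapositive of premise 5 (O(~k ⊃ c)) is O(~c ⊃ k), and O(~c) is already established, so O(k).
Premises 2, 6, 9 do not contribute to this derivation.
Thus O(k), which is F(~k): ~k is forbidden.

Forbidden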